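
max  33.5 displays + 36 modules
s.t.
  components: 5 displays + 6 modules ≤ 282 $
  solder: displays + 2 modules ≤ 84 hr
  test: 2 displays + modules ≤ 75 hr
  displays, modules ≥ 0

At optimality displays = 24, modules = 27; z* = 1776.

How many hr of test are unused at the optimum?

0

test used = 2·24 + 1·27 = 75; slack = 75 − 75 = 0.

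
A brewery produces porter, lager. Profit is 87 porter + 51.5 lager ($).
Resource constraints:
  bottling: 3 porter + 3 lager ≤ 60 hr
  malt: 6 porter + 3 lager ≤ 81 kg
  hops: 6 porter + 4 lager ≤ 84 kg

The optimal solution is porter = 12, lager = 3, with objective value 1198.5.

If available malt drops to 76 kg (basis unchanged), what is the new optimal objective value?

1166

Binding: malt and hops. Non-binding: bottling (15 unused).
Slack constraints have shadow price 0 (complementary slackness).
The binding rows give the dual system: 6·y_malt + 6·y_hops = 87 and 3·y_malt + 4·y_hops = 51.5.
→ y_malt = 6.5 and y_hops = 8.
Δz = y_malt·Δb = 6.5 × (-5) = -32.5, so new z* = 1198.5 − 32.5 = 1166.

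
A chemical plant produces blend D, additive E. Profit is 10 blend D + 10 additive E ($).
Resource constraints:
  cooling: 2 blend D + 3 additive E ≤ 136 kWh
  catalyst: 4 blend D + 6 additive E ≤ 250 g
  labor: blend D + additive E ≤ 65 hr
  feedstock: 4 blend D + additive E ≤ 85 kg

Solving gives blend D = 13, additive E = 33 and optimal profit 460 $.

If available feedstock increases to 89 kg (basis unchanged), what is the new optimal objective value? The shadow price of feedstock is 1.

Δb = 4, so new z* = 460 + (1)·(4) = 460 + 4 = 464.

464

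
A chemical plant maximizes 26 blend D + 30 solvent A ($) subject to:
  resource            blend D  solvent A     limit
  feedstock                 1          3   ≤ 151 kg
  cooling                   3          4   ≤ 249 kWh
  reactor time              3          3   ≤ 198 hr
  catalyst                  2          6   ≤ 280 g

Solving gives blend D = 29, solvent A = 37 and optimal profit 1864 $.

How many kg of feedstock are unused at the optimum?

11

feedstock used = 1·29 + 3·37 = 140; slack = 151 − 140 = 11.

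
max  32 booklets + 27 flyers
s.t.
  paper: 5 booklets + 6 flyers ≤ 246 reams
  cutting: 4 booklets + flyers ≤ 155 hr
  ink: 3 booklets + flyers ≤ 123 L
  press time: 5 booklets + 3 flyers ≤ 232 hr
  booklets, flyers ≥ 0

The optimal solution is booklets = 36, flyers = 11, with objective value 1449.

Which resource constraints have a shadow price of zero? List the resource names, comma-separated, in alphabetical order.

ink, press time

paper: 246/246 (binding)
cutting: 155/155 (binding)
ink: 119/123 (slack 4)
press time: 213/232 (slack 19)
By complementary slackness, a constraint with positive slack has shadow price 0 → ink, press time.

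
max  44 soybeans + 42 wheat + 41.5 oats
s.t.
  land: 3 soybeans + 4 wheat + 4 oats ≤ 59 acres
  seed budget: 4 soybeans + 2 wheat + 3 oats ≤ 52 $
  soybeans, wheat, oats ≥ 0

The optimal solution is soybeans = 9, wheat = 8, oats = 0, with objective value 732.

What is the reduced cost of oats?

-5.5

Check each constraint at x*: land 59/59 (tight); seed budget 52/52 (tight).
The binding rows give the dual system: 3·y_land + 4·y_seed budget = 44 and 4·y_land + 2·y_seed budget = 42.
→ y_land = 8 and y_seed budget = 5.
Reduced cost of oats: c₃ − yᵀa₃ = 41.5 − (8·4 + 5·3) = 41.5 − 47 = -5.5.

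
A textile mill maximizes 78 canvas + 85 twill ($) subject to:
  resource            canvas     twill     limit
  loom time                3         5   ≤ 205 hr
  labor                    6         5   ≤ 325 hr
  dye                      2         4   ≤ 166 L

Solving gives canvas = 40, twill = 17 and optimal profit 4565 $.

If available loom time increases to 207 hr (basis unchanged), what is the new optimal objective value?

4581

At the optimum: loom time uses 205 of 205 (binding); labor uses 325 of 325 (binding); dye uses 148 of 166 (slack = 18).
By complementary slackness, y = 0 for the non-binding constraint.
Dual feasibility on the basic columns requires 3·y_loom time + 6·y_labor = 78, 5·y_loom time + 5·y_labor = 85.
→ y_loom time = 8 and y_labor = 9.
Δz = y_loom time·Δb = 8 × (2) = 16, so new z* = 4565 + 16 = 4581.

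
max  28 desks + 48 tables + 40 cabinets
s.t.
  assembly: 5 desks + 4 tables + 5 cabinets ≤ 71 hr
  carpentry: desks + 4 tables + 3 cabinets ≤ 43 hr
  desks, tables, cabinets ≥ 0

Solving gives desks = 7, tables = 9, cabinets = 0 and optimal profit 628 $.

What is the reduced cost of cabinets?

Check each constraint at x*: assembly 71/71 (tight); carpentry 43/43 (tight).
From A_Bᵀ y = c: 5·y_assembly + 1·y_carpentry = 28; 4·y_assembly + 4·y_carpentry = 48.
→ y_assembly = 4 and y_carpentry = 8.
Reduced cost of cabinets: c₃ − yᵀa₃ = 40 − (4·5 + 8·3) = 40 − 44 = -4.

-4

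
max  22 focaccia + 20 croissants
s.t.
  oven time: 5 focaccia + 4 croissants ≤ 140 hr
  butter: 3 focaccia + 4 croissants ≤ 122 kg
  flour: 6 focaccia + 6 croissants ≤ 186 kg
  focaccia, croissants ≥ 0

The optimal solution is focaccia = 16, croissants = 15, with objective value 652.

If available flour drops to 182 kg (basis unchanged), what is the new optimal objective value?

644

Binding: oven time and flour. Non-binding: butter (14 unused).
By complementary slackness, y = 0 for the non-binding constraint.
The binding rows give the dual system: 5·y_oven time + 6·y_flour = 22 and 4·y_oven time + 6·y_flour = 20.
Solving: y_oven time = 2, y_flour = 2.
Δz = y_flour·Δb = 2 × (-4) = -8, so new z* = 652 − 8 = 644.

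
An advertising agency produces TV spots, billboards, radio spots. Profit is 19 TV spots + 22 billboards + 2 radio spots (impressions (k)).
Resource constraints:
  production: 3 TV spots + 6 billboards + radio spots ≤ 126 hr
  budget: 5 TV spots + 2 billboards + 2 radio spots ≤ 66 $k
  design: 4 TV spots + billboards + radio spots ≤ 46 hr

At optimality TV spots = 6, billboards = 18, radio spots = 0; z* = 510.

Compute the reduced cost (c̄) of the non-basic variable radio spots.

-5

Check each constraint at x*: production 126/126 (tight); budget 66/66 (tight); design 42/46 (slack 4).
Slack constraints have shadow price 0 (complementary slackness).
The binding rows give the dual system: 3·y_production + 5·y_budget = 19 and 6·y_production + 2·y_budget = 22.
Solving: y_production = 3, y_budget = 2.
Reduced cost of radio spots: c₃ − yᵀa₃ = 2 − (3·1 + 2·2) = 2 − 7 = -5.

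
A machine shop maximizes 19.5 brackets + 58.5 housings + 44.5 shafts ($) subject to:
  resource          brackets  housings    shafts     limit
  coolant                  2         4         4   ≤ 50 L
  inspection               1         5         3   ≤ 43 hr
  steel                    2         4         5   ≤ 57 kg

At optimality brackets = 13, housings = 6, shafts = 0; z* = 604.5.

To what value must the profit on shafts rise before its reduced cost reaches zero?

45.5

At the optimum: coolant uses 50 of 50 (binding); inspection uses 43 of 43 (binding); steel uses 50 of 57 (slack = 7).
Since steel is not tight, its dual is 0.
From A_Bᵀ y = c: 2·y_coolant + 1·y_inspection = 19.5; 4·y_coolant + 5·y_inspection = 58.5.
→ y_coolant = 6.5 and y_inspection = 6.5.
shafts enters the basis when its profit ≥ yᵀa₃ = 6.5·4 + 6.5·3 = 45.5.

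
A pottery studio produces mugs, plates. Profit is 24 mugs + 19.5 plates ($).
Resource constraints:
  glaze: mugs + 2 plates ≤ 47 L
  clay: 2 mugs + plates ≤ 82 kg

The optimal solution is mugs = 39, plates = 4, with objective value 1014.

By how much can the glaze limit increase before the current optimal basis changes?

Binding constraints: glaze, clay. The basis is B = [[1,2],[2,1]] with det -3.
Per unit increase in glaze, x* moves by d = (-0.3333, 0.6667).
The basis stays optimal until mugs reaches 0; allowable increase = 117 L.

117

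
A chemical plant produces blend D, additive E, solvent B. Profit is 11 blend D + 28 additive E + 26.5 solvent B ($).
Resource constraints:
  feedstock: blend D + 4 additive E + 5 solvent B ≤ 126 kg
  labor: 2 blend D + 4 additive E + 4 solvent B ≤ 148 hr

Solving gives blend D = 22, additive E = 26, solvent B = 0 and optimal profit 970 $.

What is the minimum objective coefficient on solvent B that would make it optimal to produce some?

31

Both feedstock and labor are binding at x*.
The binding rows give the dual system: 1·y_feedstock + 2·y_labor = 11 and 4·y_feedstock + 4·y_labor = 28.
→ y_feedstock = 3 and y_labor = 4.
solvent B enters the basis when its profit ≥ yᵀa₃ = 3·5 + 4·4 = 31.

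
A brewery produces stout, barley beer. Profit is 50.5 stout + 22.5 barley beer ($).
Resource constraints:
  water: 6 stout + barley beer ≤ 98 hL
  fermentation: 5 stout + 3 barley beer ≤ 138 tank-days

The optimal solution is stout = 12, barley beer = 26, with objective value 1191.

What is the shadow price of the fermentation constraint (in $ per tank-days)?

6.5

At the optimum: water uses 98 of 98 (binding); fermentation uses 138 of 138 (binding).
The binding rows give the dual system: 6·y_water + 5·y_fermentation = 50.5 and 1·y_water + 3·y_fermentation = 22.5.
→ y_water = 3 and y_fermentation = 6.5.
Shadow price of fermentation = 6.5.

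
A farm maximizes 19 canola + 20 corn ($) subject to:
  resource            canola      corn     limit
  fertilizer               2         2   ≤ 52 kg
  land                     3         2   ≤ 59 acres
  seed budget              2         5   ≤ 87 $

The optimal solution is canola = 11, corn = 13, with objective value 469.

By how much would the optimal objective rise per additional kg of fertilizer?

Check each constraint at x*: fertilizer 48/52 (slack 4); land 59/59 (tight); seed budget 87/87 (tight).
Slack constraints have shadow price 0 (complementary slackness).
From A_Bᵀ y = c: 3·y_land + 2·y_seed budget = 19; 2·y_land + 5·y_seed budget = 20.
→ y_land = 5 and y_seed budget = 2.
Shadow price of fertilizer = 0.

0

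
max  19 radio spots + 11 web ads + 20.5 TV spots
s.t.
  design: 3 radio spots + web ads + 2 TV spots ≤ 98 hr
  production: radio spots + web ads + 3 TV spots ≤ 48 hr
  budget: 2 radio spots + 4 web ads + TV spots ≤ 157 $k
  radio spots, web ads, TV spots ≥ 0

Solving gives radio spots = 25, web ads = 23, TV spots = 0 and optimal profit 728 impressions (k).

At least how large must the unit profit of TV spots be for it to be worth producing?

29

Binding: design and production. Non-binding: budget (15 unused).
By complementary slackness, y = 0 for the non-binding constraint.
From A_Bᵀ y = c: 3·y_design + 1·y_production = 19; 1·y_design + 1·y_production = 11.
This yields shadow prices y_design = 4, y_production = 7.
TV spots enters the basis when its profit ≥ yᵀa₃ = 4·2 + 7·3 = 29.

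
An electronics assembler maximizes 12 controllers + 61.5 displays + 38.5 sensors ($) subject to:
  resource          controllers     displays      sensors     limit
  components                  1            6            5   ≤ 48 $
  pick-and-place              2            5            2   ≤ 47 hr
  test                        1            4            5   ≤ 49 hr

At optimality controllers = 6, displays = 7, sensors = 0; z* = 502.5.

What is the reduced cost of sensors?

Binding: components and pick-and-place. Non-binding: test (15 unused).
Slack constraints have shadow price 0 (complementary slackness).
The binding rows give the dual system: 1·y_components + 2·y_pick-and-place = 12 and 6·y_components + 5·y_pick-and-place = 61.5.
→ y_components = 9 and y_pick-and-place = 1.5.
Reduced cost of sensors: c₃ − yᵀa₃ = 38.5 − (9·5 + 1.5·2) = 38.5 − 48 = -9.5.

-9.5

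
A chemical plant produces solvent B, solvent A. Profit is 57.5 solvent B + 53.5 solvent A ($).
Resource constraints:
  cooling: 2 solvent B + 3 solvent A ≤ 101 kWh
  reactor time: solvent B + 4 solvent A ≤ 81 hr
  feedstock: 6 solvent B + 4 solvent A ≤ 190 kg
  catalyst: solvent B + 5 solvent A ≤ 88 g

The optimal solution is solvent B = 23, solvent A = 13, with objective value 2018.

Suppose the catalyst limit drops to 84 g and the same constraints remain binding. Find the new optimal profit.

Check each constraint at x*: cooling 85/101 (slack 16); reactor time 75/81 (slack 6); feedstock 190/190 (tight); catalyst 88/88 (tight).
By complementary slackness, y = 0 for the non-binding constraints.
Dual feasibility on the basic columns requires 6·y_feedstock + 1·y_catalyst = 57.5, 4·y_feedstock + 5·y_catalyst = 53.5.
This yields shadow prices y_feedstock = 9, y_catalyst = 3.5.
Δz = y_catalyst·Δb = 3.5 × (-4) = -14, so new z* = 2018 − 14 = 2004.

2004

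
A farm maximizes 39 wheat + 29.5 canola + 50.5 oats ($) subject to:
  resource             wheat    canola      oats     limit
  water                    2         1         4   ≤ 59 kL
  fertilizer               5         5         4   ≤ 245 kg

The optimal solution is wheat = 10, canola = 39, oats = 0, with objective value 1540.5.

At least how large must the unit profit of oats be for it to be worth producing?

At the optimum: water uses 59 of 59 (binding); fertilizer uses 245 of 245 (binding).
Dual feasibility on the basic columns requires 2·y_water + 5·y_fertilizer = 39, 1·y_water + 5·y_fertilizer = 29.5.
This yields shadow prices y_water = 9.5, y_fertilizer = 4.
oats enters the basis when its profit ≥ yᵀa₃ = 9.5·4 + 4·4 = 54.

54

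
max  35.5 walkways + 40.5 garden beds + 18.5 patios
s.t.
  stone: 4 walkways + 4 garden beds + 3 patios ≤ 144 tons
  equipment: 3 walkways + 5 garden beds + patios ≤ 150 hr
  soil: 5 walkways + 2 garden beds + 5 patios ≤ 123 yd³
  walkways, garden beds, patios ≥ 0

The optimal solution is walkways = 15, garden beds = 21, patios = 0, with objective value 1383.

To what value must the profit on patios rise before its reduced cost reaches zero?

23.5

At the optimum: stone uses 144 of 144 (binding); equipment uses 150 of 150 (binding); soil uses 117 of 123 (slack = 6).
Since soil is not tight, its dual is 0.
Dual feasibility on the basic columns requires 4·y_stone + 3·y_equipment = 35.5, 4·y_stone + 5·y_equipment = 40.5.
This yields shadow prices y_stone = 7, y_equipment = 2.5.
patios enters the basis when its profit ≥ yᵀa₃ = 7·3 + 2.5·1 = 23.5.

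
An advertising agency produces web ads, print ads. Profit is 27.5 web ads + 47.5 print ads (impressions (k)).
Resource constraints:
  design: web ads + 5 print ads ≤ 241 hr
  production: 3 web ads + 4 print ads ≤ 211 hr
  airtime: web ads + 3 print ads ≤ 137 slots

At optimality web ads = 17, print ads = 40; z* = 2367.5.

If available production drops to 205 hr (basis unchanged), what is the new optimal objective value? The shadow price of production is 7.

2325.5

Δb = -6, so new z* = 2367.5 + (7)·(-6) = 2367.5 − 42 = 2325.5.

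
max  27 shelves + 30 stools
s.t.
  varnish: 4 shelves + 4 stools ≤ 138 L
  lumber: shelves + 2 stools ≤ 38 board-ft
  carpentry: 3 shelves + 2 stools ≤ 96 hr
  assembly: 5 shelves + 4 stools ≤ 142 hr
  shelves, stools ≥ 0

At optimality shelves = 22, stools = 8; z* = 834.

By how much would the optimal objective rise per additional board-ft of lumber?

At the optimum: varnish uses 120 of 138 (slack = 18); lumber uses 38 of 38 (binding); carpentry uses 82 of 96 (slack = 14); assembly uses 142 of 142 (binding).
Since varnish, carpentry are not tight, their duals are 0.
From A_Bᵀ y = c: 1·y_lumber + 5·y_assembly = 27; 2·y_lumber + 4·y_assembly = 30.
Solving: y_lumber = 7, y_assembly = 4.
Shadow price of lumber = 7.

7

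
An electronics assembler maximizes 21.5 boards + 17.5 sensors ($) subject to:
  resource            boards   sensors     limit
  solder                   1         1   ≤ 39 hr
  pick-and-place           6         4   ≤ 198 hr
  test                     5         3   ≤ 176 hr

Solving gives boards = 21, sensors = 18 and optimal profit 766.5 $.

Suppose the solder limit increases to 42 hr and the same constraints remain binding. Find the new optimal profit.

Check each constraint at x*: solder 39/39 (tight); pick-and-place 198/198 (tight); test 159/176 (slack 17).
Since test is not tight, its dual is 0.
The binding rows give the dual system: 1·y_solder + 6·y_pick-and-place = 21.5 and 1·y_solder + 4·y_pick-and-place = 17.5.
→ y_solder = 9.5 and y_pick-and-place = 2.
Δz = y_solder·Δb = 9.5 × (3) = 28.5, so new z* = 766.5 + 28.5 = 795.

795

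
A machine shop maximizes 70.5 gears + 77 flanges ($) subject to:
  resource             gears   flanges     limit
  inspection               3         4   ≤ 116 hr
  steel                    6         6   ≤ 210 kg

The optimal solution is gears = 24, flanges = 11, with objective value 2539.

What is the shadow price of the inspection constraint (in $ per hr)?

6.5

Check each constraint at x*: inspection 116/116 (tight); steel 210/210 (tight).
The binding rows give the dual system: 3·y_inspection + 6·y_steel = 70.5 and 4·y_inspection + 6·y_steel = 77.
This yields shadow prices y_inspection = 6.5, y_steel = 8.5.
Shadow price of inspection = 6.5.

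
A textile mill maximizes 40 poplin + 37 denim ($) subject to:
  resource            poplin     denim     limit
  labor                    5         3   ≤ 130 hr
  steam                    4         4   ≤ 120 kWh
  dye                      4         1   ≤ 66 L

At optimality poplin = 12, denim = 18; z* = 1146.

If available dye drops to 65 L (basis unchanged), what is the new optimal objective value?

Check each constraint at x*: labor 114/130 (slack 16); steam 120/120 (tight); dye 66/66 (tight).
By complementary slackness, y = 0 for the non-binding constraint.
From A_Bᵀ y = c: 4·y_steam + 4·y_dye = 40; 4·y_steam + 1·y_dye = 37.
This yields shadow prices y_steam = 9, y_dye = 1.
Δz = y_dye·Δb = 1 × (-1) = -1, so new z* = 1146 − 1 = 1145.

1145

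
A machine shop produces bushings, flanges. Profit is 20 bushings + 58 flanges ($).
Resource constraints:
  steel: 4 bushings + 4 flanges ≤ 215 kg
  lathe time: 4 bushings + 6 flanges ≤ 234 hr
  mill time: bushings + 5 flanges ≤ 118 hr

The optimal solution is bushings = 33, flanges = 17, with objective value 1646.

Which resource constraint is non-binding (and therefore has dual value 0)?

steel

steel: 200/215 (slack 15)
lathe time: 234/234 (binding)
mill time: 118/118 (binding)
By complementary slackness, a constraint with positive slack has shadow price 0 → steel.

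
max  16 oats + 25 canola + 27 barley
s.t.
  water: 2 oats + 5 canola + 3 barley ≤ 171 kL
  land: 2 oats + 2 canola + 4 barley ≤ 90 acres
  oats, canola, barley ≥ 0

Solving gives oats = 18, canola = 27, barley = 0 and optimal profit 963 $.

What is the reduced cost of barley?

At the optimum: water uses 171 of 171 (binding); land uses 90 of 90 (binding).
The binding rows give the dual system: 2·y_water + 2·y_land = 16 and 5·y_water + 2·y_land = 25.
This yields shadow prices y_water = 3, y_land = 5.
Reduced cost of barley: c₃ − yᵀa₃ = 27 − (3·3 + 5·4) = 27 − 29 = -2.

-2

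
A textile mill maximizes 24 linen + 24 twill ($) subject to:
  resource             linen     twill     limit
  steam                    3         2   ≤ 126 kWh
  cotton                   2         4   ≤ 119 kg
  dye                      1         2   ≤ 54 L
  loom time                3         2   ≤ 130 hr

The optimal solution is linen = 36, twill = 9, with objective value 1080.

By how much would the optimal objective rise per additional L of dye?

6

At the optimum: steam uses 126 of 126 (binding); cotton uses 108 of 119 (slack = 11); dye uses 54 of 54 (binding); loom time uses 126 of 130 (slack = 4).
Slack constraints have shadow price 0 (complementary slackness).
From A_Bᵀ y = c: 3·y_steam + 1·y_dye = 24; 2·y_steam + 2·y_dye = 24.
This yields shadow prices y_steam = 6, y_dye = 6.
Shadow price of dye = 6.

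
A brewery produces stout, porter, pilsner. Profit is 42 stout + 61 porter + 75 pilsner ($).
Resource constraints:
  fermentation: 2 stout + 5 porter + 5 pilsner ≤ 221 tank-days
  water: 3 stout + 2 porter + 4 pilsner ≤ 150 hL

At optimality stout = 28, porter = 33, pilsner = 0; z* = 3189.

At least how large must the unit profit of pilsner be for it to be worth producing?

At the optimum: fermentation uses 221 of 221 (binding); water uses 150 of 150 (binding).
From A_Bᵀ y = c: 2·y_fermentation + 3·y_water = 42; 5·y_fermentation + 2·y_water = 61.
This yields shadow prices y_fermentation = 9, y_water = 8.
pilsner enters the basis when its profit ≥ yᵀa₃ = 9·5 + 8·4 = 77.

77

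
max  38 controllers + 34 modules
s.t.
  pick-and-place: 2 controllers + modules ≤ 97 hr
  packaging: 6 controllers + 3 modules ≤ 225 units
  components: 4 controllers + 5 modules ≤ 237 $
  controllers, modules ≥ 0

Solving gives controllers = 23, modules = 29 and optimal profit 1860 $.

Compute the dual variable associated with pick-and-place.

0

Check each constraint at x*: pick-and-place 75/97 (slack 22); packaging 225/225 (tight); components 237/237 (tight).
By complementary slackness, y = 0 for the non-binding constraint.
The binding rows give the dual system: 6·y_packaging + 4·y_components = 38 and 3·y_packaging + 5·y_components = 34.
→ y_packaging = 3 and y_components = 5.
Shadow price of pick-and-place = 0.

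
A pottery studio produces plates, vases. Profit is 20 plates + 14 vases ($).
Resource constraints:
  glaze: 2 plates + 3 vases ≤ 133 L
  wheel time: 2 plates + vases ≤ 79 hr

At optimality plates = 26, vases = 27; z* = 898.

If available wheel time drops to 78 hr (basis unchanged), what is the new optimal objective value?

890

Check each constraint at x*: glaze 133/133 (tight); wheel time 79/79 (tight).
From A_Bᵀ y = c: 2·y_glaze + 2·y_wheel time = 20; 3·y_glaze + 1·y_wheel time = 14.
→ y_glaze = 2 and y_wheel time = 8.
Δz = y_wheel time·Δb = 8 × (-1) = -8, so new z* = 898 − 8 = 890.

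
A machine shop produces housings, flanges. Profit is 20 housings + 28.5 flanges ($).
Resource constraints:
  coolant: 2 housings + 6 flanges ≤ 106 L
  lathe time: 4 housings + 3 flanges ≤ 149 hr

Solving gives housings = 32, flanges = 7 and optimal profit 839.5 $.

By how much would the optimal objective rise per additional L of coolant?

Both coolant and lathe time are binding at x*.
From A_Bᵀ y = c: 2·y_coolant + 4·y_lathe time = 20; 6·y_coolant + 3·y_lathe time = 28.5.
→ y_coolant = 3 and y_lathe time = 3.5.
Shadow price of coolant = 3.

3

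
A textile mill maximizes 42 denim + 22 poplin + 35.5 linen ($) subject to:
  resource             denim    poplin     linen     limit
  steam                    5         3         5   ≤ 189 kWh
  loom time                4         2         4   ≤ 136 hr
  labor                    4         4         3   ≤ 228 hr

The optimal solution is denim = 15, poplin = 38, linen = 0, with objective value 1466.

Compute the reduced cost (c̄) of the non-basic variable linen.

Binding: steam and loom time. Non-binding: labor (16 unused).
Slack constraints have shadow price 0 (complementary slackness).
The binding rows give the dual system: 5·y_steam + 4·y_loom time = 42 and 3·y_steam + 2·y_loom time = 22.
Solving: y_steam = 2, y_loom time = 8.
Reduced cost of linen: c₃ − yᵀa₃ = 35.5 − (2·5 + 8·4) = 35.5 − 42 = -6.5.

-6.5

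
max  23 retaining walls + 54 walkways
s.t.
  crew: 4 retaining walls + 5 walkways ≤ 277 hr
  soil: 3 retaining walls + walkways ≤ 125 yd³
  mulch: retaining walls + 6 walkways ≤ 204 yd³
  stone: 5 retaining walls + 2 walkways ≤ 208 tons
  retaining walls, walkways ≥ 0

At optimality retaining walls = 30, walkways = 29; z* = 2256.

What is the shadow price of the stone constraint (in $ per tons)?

3

At the optimum: crew uses 265 of 277 (slack = 12); soil uses 119 of 125 (slack = 6); mulch uses 204 of 204 (binding); stone uses 208 of 208 (binding).
Since crew, soil are not tight, their duals are 0.
Dual feasibility on the basic columns requires 1·y_mulch + 5·y_stone = 23, 6·y_mulch + 2·y_stone = 54.
This yields shadow prices y_mulch = 8, y_stone = 3.
Shadow price of stone = 3.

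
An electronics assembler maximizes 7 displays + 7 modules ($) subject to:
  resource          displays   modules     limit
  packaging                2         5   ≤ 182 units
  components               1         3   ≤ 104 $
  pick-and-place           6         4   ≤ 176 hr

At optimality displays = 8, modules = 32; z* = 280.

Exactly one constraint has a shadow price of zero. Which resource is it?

packaging

packaging: 176/182 (slack 6)
components: 104/104 (binding)
pick-and-place: 176/176 (binding)
By complementary slackness, a constraint with positive slack has shadow price 0 → packaging.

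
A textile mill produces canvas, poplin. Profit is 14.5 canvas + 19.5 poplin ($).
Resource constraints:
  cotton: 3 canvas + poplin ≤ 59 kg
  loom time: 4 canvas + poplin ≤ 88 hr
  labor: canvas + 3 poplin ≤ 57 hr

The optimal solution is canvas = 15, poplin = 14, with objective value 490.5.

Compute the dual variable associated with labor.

5.5

Binding: cotton and labor. Non-binding: loom time (14 unused).
By complementary slackness, y = 0 for the non-binding constraint.
The binding rows give the dual system: 3·y_cotton + 1·y_labor = 14.5 and 1·y_cotton + 3·y_labor = 19.5.
Solving: y_cotton = 3, y_labor = 5.5.
Shadow price of labor = 5.5.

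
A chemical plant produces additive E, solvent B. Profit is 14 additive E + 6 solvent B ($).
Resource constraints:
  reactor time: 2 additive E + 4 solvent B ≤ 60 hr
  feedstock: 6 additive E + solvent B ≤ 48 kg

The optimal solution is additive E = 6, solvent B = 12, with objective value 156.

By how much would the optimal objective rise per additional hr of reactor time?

1

Check each constraint at x*: reactor time 60/60 (tight); feedstock 48/48 (tight).
Dual feasibility on the basic columns requires 2·y_reactor time + 6·y_feedstock = 14, 4·y_reactor time + 1·y_feedstock = 6.
Solving: y_reactor time = 1, y_feedstock = 2.
Shadow price of reactor time = 1.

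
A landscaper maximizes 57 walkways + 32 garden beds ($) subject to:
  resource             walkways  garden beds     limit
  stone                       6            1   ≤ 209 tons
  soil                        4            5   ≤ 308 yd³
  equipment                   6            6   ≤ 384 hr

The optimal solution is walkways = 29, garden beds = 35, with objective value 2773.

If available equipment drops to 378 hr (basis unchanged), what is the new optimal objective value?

Check each constraint at x*: stone 209/209 (tight); soil 291/308 (slack 17); equipment 384/384 (tight).
Slack constraints have shadow price 0 (complementary slackness).
The binding rows give the dual system: 6·y_stone + 6·y_equipment = 57 and 1·y_stone + 6·y_equipment = 32.
→ y_stone = 5 and y_equipment = 4.5.
Δz = y_equipment·Δb = 4.5 × (-6) = -27, so new z* = 2773 − 27 = 2746.

2746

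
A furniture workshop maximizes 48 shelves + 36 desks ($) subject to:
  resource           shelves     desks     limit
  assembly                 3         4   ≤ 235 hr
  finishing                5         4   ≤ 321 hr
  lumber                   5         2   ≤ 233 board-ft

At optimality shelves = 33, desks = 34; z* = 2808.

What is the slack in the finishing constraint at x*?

20

finishing used = 5·33 + 4·34 = 301; slack = 321 − 301 = 20.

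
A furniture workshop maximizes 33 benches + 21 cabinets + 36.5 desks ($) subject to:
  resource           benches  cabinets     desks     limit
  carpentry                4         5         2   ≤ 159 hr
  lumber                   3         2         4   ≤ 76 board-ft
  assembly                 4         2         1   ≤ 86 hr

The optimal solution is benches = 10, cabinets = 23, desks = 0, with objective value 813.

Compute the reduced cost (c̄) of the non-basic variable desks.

Check each constraint at x*: carpentry 155/159 (slack 4); lumber 76/76 (tight); assembly 86/86 (tight).
Since carpentry is not tight, its dual is 0.
From A_Bᵀ y = c: 3·y_lumber + 4·y_assembly = 33; 2·y_lumber + 2·y_assembly = 21.
→ y_lumber = 9 and y_assembly = 1.5.
Reduced cost of desks: c₃ − yᵀa₃ = 36.5 − (9·4 + 1.5·1) = 36.5 − 37.5 = -1.

-1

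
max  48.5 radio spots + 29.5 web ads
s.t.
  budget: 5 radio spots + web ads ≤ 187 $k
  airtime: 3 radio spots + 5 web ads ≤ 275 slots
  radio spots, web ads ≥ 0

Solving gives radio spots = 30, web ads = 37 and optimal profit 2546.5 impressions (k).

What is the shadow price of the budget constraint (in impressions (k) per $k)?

7

Check each constraint at x*: budget 187/187 (tight); airtime 275/275 (tight).
The binding rows give the dual system: 5·y_budget + 3·y_airtime = 48.5 and 1·y_budget + 5·y_airtime = 29.5.
→ y_budget = 7 and y_airtime = 4.5.
Shadow price of budget = 7.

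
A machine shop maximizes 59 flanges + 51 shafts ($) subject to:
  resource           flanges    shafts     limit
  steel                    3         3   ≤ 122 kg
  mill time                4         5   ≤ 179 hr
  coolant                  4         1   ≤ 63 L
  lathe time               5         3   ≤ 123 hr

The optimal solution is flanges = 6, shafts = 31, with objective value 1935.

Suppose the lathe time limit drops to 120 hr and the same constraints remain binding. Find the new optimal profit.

Check each constraint at x*: steel 111/122 (slack 11); mill time 179/179 (tight); coolant 55/63 (slack 8); lathe time 123/123 (tight).
Since steel, coolant are not tight, their duals are 0.
Dual feasibility on the basic columns requires 4·y_mill time + 5·y_lathe time = 59, 5·y_mill time + 3·y_lathe time = 51.
This yields shadow prices y_mill time = 6, y_lathe time = 7.
Δz = y_lathe time·Δb = 7 × (-3) = -21, so new z* = 1935 − 21 = 1914.

1914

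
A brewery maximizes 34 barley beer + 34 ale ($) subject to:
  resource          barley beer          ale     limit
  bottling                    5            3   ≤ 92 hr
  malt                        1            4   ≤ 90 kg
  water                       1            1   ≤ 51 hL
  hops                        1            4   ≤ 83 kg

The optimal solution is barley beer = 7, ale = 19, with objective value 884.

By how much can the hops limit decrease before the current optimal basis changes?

64.6

Binding constraints: bottling, hops. The basis is B = [[5,3],[1,4]] with det 17.
Per unit decrease in hops, x* moves by d = (0.1765, -0.2941).
The basis stays optimal until ale reaches 0; allowable decrease = 64.6 kg.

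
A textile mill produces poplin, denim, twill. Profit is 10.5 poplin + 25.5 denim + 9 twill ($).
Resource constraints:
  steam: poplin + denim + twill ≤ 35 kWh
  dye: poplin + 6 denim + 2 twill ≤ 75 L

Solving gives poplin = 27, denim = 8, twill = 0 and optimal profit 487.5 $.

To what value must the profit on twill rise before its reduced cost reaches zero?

Check each constraint at x*: steam 35/35 (tight); dye 75/75 (tight).
The binding rows give the dual system: 1·y_steam + 1·y_dye = 10.5 and 1·y_steam + 6·y_dye = 25.5.
This yields shadow prices y_steam = 7.5, y_dye = 3.
twill enters the basis when its profit ≥ yᵀa₃ = 7.5·1 + 3·2 = 13.5.

13.5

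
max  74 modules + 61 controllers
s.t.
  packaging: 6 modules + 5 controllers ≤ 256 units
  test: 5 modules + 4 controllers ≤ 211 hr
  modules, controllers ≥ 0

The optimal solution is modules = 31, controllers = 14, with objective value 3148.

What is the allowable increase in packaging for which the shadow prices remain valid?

Binding constraints: packaging, test. The basis is B = [[6,5],[5,4]] with det -1.
Per unit increase in packaging, x* moves by d = (-4, 5).
The basis stays optimal until modules reaches 0; allowable increase = 7.75 units.

7.75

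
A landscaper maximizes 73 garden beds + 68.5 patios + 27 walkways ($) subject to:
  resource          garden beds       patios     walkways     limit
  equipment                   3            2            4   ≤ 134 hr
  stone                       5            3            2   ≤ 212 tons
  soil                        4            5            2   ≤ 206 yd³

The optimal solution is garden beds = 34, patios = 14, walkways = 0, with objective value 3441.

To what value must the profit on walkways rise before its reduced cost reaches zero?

33

Check each constraint at x*: equipment 130/134 (slack 4); stone 212/212 (tight); soil 206/206 (tight).
Since equipment is not tight, its dual is 0.
Dual feasibility on the basic columns requires 5·y_stone + 4·y_soil = 73, 3·y_stone + 5·y_soil = 68.5.
This yields shadow prices y_stone = 7, y_soil = 9.5.
walkways enters the basis when its profit ≥ yᵀa₃ = 7·2 + 9.5·2 = 33.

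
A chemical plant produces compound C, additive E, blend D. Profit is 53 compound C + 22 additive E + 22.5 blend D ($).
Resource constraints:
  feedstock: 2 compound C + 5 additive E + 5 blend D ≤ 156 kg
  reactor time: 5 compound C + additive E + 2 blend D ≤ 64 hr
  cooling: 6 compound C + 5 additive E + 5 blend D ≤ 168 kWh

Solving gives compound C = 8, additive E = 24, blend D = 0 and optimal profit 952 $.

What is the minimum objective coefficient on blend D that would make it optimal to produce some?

29

Check each constraint at x*: feedstock 136/156 (slack 20); reactor time 64/64 (tight); cooling 168/168 (tight).
Since feedstock is not tight, its dual is 0.
Dual feasibility on the basic columns requires 5·y_reactor time + 6·y_cooling = 53, 1·y_reactor time + 5·y_cooling = 22.
Solving: y_reactor time = 7, y_cooling = 3.
blend D enters the basis when its profit ≥ yᵀa₃ = 7·2 + 3·5 = 29.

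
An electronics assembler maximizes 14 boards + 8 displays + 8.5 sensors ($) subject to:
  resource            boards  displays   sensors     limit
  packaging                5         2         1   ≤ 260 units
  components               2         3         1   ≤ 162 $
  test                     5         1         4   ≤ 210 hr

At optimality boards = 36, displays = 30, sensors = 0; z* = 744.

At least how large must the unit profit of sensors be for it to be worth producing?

10

At the optimum: packaging uses 240 of 260 (slack = 20); components uses 162 of 162 (binding); test uses 210 of 210 (binding).
Slack constraints have shadow price 0 (complementary slackness).
From A_Bᵀ y = c: 2·y_components + 5·y_test = 14; 3·y_components + 1·y_test = 8.
Solving: y_components = 2, y_test = 2.
sensors enters the basis when its profit ≥ yᵀa₃ = 2·1 + 2·4 = 10.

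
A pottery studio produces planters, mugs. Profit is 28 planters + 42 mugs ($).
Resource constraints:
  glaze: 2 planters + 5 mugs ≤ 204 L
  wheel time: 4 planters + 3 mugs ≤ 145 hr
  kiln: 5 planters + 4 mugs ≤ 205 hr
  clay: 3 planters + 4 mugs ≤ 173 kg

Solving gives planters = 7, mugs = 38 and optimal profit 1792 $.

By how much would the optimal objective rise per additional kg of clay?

8

Check each constraint at x*: glaze 204/204 (tight); wheel time 142/145 (slack 3); kiln 187/205 (slack 18); clay 173/173 (tight).
Since wheel time, kiln are not tight, their duals are 0.
The binding rows give the dual system: 2·y_glaze + 3·y_clay = 28 and 5·y_glaze + 4·y_clay = 42.
Solving: y_glaze = 2, y_clay = 8.
Shadow price of clay = 8.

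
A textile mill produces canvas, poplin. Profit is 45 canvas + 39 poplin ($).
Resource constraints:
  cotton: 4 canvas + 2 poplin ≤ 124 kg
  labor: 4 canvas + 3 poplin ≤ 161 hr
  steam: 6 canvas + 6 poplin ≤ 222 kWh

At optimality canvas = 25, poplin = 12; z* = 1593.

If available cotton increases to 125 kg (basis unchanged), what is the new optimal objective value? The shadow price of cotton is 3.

Δb = 1, so new z* = 1593 + (3)·(1) = 1593 + 3 = 1596.

1596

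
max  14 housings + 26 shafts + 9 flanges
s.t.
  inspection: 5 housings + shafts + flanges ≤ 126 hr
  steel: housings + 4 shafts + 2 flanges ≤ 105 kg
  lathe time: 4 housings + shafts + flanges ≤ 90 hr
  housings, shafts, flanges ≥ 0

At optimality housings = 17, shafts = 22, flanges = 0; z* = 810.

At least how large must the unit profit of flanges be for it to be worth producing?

Check each constraint at x*: inspection 107/126 (slack 19); steel 105/105 (tight); lathe time 90/90 (tight).
By complementary slackness, y = 0 for the non-binding constraint.
From A_Bᵀ y = c: 1·y_steel + 4·y_lathe time = 14; 4·y_steel + 1·y_lathe time = 26.
This yields shadow prices y_steel = 6, y_lathe time = 2.
flanges enters the basis when its profit ≥ yᵀa₃ = 6·2 + 2·1 = 14.

14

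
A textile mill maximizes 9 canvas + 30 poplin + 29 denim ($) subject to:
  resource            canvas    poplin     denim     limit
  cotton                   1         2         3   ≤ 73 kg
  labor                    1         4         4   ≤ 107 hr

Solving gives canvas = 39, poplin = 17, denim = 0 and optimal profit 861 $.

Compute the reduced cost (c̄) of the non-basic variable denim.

Check each constraint at x*: cotton 73/73 (tight); labor 107/107 (tight).
The binding rows give the dual system: 1·y_cotton + 1·y_labor = 9 and 2·y_cotton + 4·y_labor = 30.
Solving: y_cotton = 3, y_labor = 6.
Reduced cost of denim: c₃ − yᵀa₃ = 29 − (3·3 + 6·4) = 29 − 33 = -4.

-4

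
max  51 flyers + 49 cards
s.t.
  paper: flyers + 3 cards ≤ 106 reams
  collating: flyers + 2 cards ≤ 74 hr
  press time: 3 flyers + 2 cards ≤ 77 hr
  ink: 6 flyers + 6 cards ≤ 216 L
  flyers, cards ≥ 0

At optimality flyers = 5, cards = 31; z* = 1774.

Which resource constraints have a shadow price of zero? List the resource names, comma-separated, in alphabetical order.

paper: 98/106 (slack 8)
collating: 67/74 (slack 7)
press time: 77/77 (binding)
ink: 216/216 (binding)
By complementary slackness, a constraint with positive slack has shadow price 0 → collating, paper.

collating, paper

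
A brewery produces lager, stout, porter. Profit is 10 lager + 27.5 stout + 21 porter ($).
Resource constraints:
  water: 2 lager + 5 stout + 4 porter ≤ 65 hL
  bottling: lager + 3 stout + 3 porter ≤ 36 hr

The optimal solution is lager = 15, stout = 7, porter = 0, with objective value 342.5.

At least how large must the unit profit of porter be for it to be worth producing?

Both water and bottling are binding at x*.
Dual feasibility on the basic columns requires 2·y_water + 1·y_bottling = 10, 5·y_water + 3·y_bottling = 27.5.
→ y_water = 2.5 and y_bottling = 5.
porter enters the basis when its profit ≥ yᵀa₃ = 2.5·4 + 5·3 = 25.

25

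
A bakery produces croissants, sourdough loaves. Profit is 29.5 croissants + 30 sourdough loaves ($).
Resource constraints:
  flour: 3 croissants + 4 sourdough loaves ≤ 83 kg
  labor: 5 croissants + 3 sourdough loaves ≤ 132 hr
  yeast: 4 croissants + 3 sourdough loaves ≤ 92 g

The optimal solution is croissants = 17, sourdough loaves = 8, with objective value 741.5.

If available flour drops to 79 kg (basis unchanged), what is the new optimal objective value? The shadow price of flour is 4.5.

Δb = -4, so new z* = 741.5 + (4.5)·(-4) = 741.5 − 18 = 723.5.

723.5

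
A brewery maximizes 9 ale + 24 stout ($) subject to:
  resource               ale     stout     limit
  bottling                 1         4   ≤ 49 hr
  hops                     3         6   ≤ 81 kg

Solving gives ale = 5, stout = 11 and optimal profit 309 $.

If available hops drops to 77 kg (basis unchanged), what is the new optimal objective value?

Check each constraint at x*: bottling 49/49 (tight); hops 81/81 (tight).
The binding rows give the dual system: 1·y_bottling + 3·y_hops = 9 and 4·y_bottling + 6·y_hops = 24.
This yields shadow prices y_bottling = 3, y_hops = 2.
Δz = y_hops·Δb = 2 × (-4) = -8, so new z* = 309 − 8 = 301.

301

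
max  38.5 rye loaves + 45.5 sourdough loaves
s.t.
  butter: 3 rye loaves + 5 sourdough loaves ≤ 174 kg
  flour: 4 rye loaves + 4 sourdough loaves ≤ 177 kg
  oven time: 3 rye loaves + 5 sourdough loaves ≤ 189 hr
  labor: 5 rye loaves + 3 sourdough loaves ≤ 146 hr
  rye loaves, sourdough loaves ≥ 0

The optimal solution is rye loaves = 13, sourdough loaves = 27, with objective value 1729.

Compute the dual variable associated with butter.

7

Check each constraint at x*: butter 174/174 (tight); flour 160/177 (slack 17); oven time 174/189 (slack 15); labor 146/146 (tight).
Slack constraints have shadow price 0 (complementary slackness).
The binding rows give the dual system: 3·y_butter + 5·y_labor = 38.5 and 5·y_butter + 3·y_labor = 45.5.
→ y_butter = 7 and y_labor = 3.5.
Shadow price of butter = 7.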